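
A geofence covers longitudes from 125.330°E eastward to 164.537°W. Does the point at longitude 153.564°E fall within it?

Yes

Band width going east from +125.330° to -164.537°: ((-164.537 − 125.330) mod 360) = 70.133°.
Offset of +153.564° east of the west edge: ((153.564 − 125.330) mod 360) = 28.234°.
28.234° ≤ 70.133° ⇒ inside.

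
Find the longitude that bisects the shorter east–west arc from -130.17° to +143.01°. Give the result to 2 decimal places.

Signed shortest Δλ from -130.17° to +143.01° is -86.82°.
Midpoint longitude = -130.17° + (-86.82°)/2 = -130.17° − 43.41° = -173.58°.
(The naïve average (-130.17 + +143.01)/2 = 6.42° is on the wrong side of the globe.)

-173.58°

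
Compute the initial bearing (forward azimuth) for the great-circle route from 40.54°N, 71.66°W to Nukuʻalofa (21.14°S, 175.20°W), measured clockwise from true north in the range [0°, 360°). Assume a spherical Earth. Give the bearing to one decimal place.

261.7°

Δλ = -175.20 − -71.66 = -103.54°.
θ = atan2( sin Δλ · cos φ₂ , cos φ₁ · sin φ₂ − sin φ₁ · cos φ₂ · cos Δλ )
  = atan2(-0.90678, -0.13214) = -98.291° → normalised to [0°, 360°): 261.709°.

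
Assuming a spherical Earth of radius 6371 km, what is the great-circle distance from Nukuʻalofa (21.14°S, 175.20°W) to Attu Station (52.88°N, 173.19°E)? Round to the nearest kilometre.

8307 km

Δλ = 173.19 − -175.20 = 348.39°; wrapped into (−180°, 180°]: -11.61°.
Δφ = 52.88 − -21.14 = 74.02°.
a = sin²(Δφ/2) + cos φ₁ · cos φ₂ · sin²(Δλ/2) = 0.368107.
c = 2·atan2(√a, √(1−a)) = 1.30385 rad → d = 6371·c ≈ 8306.84 km.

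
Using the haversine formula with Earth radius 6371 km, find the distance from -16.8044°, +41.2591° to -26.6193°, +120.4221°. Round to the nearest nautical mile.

4390 nmi

Δλ = 120.4221 − 41.2591 = 79.1630°.
Δφ = -26.6193 − -16.8044 = -9.8149°.
a = sin²(Δφ/2) + cos φ₁ · cos φ₂ · sin²(Δλ/2) = 0.354777.
c = 2·atan2(√a, √(1−a)) = 1.27610 rad → d = 6371·c ≈ 8130.06 km ≈ 4389.88 nmi.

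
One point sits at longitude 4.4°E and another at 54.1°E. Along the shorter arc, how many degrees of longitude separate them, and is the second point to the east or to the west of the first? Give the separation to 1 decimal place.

49.7° east

Raw difference: 54.1 − 4.4 = 49.7°.
Normalise into (−180°, 180°]: 49.7° stays 49.7°.
Positive ⇒ the second point lies to the east; separation 49.7°.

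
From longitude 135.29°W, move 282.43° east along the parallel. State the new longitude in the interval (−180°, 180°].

Start at -135.29°; shift +282.43° → +147.14°.
+147.14° already lies in (−180°, 180°].

147.14°E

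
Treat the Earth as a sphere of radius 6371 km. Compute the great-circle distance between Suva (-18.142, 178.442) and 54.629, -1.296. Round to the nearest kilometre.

Δλ = -1.296 − 178.442 = -179.738°.
Δφ = 54.629 − -18.142 = 72.771°.
a = sin²(Δφ/2) + cos φ₁ · cos φ₂ · sin²(Δλ/2) = 0.901993.
c = 2·atan2(√a, √(1−a)) = 2.50476 rad → d = 6371·c ≈ 15957.86 km.

15958 km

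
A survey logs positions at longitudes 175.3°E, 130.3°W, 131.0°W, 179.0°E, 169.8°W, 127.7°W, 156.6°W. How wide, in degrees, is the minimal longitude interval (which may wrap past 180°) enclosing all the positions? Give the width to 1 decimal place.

57.0°

Sort the longitudes: -169.8°, -156.6°, -131.0°, -130.3°, -127.7°, +175.3°, +179.0°.
Eastward gaps between consecutive values (wrapping around): 13.2°, 25.6°, 0.7°, 2.6°, 303.0°, 3.7°, 11.2°.
Largest gap = 303.0° ⇒ minimal covering band is its complement: 360° − 303.0° = 57.0°.
Band runs from +175.3° eastward to -127.7°, crossing the antimeridian.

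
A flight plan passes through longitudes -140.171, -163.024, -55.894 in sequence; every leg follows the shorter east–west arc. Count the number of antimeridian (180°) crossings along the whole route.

Leg 1: -140.171° → -163.024°, shortest Δλ = -22.853° (west) — does not cross 180°.
Leg 2: -163.024° → -55.894°, shortest Δλ = 107.13° (east) — does not cross 180°.
Total crossings: 0.

0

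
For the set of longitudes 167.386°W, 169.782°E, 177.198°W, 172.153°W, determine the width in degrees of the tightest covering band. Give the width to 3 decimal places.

Sort the longitudes: -177.198°, -172.153°, -167.386°, +169.782°.
Eastward gaps between consecutive values (wrapping around): 5.045°, 4.767°, 337.168°, 13.020°.
Largest gap = 337.168° ⇒ minimal covering band is its complement: 360° − 337.168° = 22.832°.
Band runs from +169.782° eastward to -167.386°, crossing the antimeridian.

22.832°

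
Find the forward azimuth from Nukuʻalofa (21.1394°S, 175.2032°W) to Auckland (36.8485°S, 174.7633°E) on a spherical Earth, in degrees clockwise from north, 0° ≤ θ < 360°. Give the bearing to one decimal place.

206.9°

Δλ = 174.7633 − -175.2032 = 349.9665°; wrapped into (−180°, 180°]: -10.0335°.
θ = atan2( sin Δλ · cos φ₂ , cos φ₁ · sin φ₂ − sin φ₁ · cos φ₂ · cos Δλ )
  = atan2(-0.13942, -0.27517) = -153.130° → normalised to [0°, 360°): 206.870°.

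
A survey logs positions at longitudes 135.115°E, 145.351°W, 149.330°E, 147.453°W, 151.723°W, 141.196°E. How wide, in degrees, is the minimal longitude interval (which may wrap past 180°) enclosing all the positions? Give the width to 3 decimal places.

Sort the longitudes: -151.723°, -147.453°, -145.351°, +135.115°, +141.196°, +149.330°.
Eastward gaps between consecutive values (wrapping around): 4.270°, 2.102°, 280.466°, 6.081°, 8.134°, 58.947°.
Largest gap = 280.466° ⇒ minimal covering band is its complement: 360° − 280.466° = 79.534°.
Band runs from +135.115° eastward to -145.351°, crossing the antimeridian.

79.534°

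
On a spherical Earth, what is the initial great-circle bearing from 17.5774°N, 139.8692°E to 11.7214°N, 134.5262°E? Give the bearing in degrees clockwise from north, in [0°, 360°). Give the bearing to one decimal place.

222.1°

Δλ = 134.5262 − 139.8692 = -5.3430°.
θ = atan2( sin Δλ · cos φ₂ , cos φ₁ · sin φ₂ − sin φ₁ · cos φ₂ · cos Δλ )
  = atan2(-0.09118, -0.10074) = -137.854° → normalised to [0°, 360°): 222.146°.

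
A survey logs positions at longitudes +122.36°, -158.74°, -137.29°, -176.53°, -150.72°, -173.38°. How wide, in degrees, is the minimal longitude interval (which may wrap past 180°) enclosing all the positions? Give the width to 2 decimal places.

Sort the longitudes: -176.53°, -173.38°, -158.74°, -150.72°, -137.29°, +122.36°.
Eastward gaps between consecutive values (wrapping around): 3.15°, 14.64°, 8.02°, 13.43°, 259.65°, 61.11°.
Largest gap = 259.65° ⇒ minimal covering band is its complement: 360° − 259.65° = 100.35°.
Band runs from +122.36° eastward to -137.29°, crossing the antimeridian.

100.35°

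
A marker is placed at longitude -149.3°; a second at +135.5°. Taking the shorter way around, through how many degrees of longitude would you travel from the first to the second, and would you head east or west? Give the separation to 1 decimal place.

Raw difference: 135.5 − -149.3 = 284.8°.
Normalise into (−180°, 180°]: 284.8° − 360° = -75.2°.
Negative ⇒ the second point lies to the west; separation 75.2°.

75.2° west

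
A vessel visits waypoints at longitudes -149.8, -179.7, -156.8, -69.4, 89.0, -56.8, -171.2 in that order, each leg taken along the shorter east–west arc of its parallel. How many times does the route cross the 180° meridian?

0

Leg 1: -149.8° → -179.7°, shortest Δλ = -29.9° (west) — does not cross 180°.
Leg 2: -179.7° → -156.8°, shortest Δλ = 22.9° (east) — does not cross 180°.
Leg 3: -156.8° → -69.4°, shortest Δλ = 87.4° (east) — does not cross 180°.
Leg 4: -69.4° → +89.0°, shortest Δλ = 158.4° (east) — does not cross 180°.
Leg 5: +89.0° → -56.8°, shortest Δλ = -145.8° (west) — does not cross 180°.
Leg 6: -56.8° → -171.2°, shortest Δλ = -114.4° (west) — does not cross 180°.
Total crossings: 0.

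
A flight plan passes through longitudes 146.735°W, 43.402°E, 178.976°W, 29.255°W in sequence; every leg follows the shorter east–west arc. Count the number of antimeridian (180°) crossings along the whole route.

2

Leg 1: -146.735° → +43.402°, shortest Δλ = -169.863° (west) — crosses 180°.
Leg 2: +43.402° → -178.976°, shortest Δλ = 137.622° (east) — crosses 180°.
Leg 3: -178.976° → -29.255°, shortest Δλ = 149.721° (east) — does not cross 180°.
Total crossings: 2.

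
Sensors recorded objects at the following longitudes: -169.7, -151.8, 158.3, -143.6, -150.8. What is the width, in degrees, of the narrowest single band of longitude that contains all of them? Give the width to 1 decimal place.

58.1°

Sort the longitudes: -169.7°, -151.8°, -150.8°, -143.6°, +158.3°.
Eastward gaps between consecutive values (wrapping around): 17.9°, 1.0°, 7.2°, 301.9°, 32.0°.
Largest gap = 301.9° ⇒ minimal covering band is its complement: 360° − 301.9° = 58.1°.
Band runs from +158.3° eastward to -143.6°, crossing the antimeridian.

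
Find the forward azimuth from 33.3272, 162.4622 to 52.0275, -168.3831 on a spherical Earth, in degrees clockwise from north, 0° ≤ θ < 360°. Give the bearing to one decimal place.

Δλ = -168.3831 − 162.4622 = -330.8453°; wrapped into (−180°, 180°]: 29.1547°.
θ = atan2( sin Δλ · cos φ₂ , cos φ₁ · sin φ₂ − sin φ₁ · cos φ₂ · cos Δλ )
  = atan2(0.29975, 0.36345) = 39.514° → normalised to [0°, 360°): 39.514°.

39.5°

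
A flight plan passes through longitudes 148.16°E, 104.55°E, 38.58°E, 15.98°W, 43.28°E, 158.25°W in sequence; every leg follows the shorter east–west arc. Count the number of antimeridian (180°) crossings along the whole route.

1

Leg 1: +148.16° → +104.55°, shortest Δλ = -43.61° (west) — does not cross 180°.
Leg 2: +104.55° → +38.58°, shortest Δλ = -65.97° (west) — does not cross 180°.
Leg 3: +38.58° → -15.98°, shortest Δλ = -54.56° (west) — does not cross 180°.
Leg 4: -15.98° → +43.28°, shortest Δλ = 59.26° (east) — does not cross 180°.
Leg 5: +43.28° → -158.25°, shortest Δλ = 158.47° (east) — crosses 180°.
Total crossings: 1.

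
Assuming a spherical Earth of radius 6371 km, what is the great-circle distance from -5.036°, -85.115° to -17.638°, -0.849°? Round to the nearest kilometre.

9232 km

Δλ = -0.849 − -85.115 = 84.266°.
Δφ = -17.638 − -5.036 = -12.602°.
a = sin²(Δφ/2) + cos φ₁ · cos φ₂ · sin²(Δλ/2) = 0.439278.
c = 2·atan2(√a, √(1−a)) = 1.44905 rad → d = 6371·c ≈ 9231.91 km.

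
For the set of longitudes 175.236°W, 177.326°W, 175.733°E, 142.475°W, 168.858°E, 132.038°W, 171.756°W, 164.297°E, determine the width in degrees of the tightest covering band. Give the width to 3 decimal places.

63.665°

Sort the longitudes: -177.326°, -175.236°, -171.756°, -142.475°, -132.038°, +164.297°, +168.858°, +175.733°.
Eastward gaps between consecutive values (wrapping around): 2.090°, 3.480°, 29.281°, 10.437°, 296.335°, 4.561°, 6.875°, 6.941°.
Largest gap = 296.335° ⇒ minimal covering band is its complement: 360° − 296.335° = 63.665°.
Band runs from +164.297° eastward to -132.038°, crossing the antimeridian.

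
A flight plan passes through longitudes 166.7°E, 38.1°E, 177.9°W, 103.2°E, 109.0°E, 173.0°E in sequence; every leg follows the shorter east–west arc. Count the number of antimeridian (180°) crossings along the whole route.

2

Leg 1: +166.7° → +38.1°, shortest Δλ = -128.6° (west) — does not cross 180°.
Leg 2: +38.1° → -177.9°, shortest Δλ = 144.0° (east) — crosses 180°.
Leg 3: -177.9° → +103.2°, shortest Δλ = -78.9° (west) — crosses 180°.
Leg 4: +103.2° → +109.0°, shortest Δλ = 5.8° (east) — does not cross 180°.
Leg 5: +109.0° → +173.0°, shortest Δλ = 64.0° (east) — does not cross 180°.
Total crossings: 2.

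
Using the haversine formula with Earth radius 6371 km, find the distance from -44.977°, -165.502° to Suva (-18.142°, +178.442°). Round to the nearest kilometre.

Δλ = 178.442 − -165.502 = 343.944°; wrapped into (−180°, 180°]: -16.056°.
Δφ = -18.142 − -44.977 = 26.835°.
a = sin²(Δφ/2) + cos φ₁ · cos φ₂ · sin²(Δλ/2) = 0.066956.
c = 2·atan2(√a, √(1−a)) = 0.52347 rad → d = 6371·c ≈ 3335.05 km.

3335 km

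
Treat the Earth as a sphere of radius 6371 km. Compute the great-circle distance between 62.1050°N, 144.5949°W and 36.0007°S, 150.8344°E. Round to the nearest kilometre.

Δλ = 150.8344 − -144.5949 = 295.4293°; wrapped into (−180°, 180°]: -64.5707°.
Δφ = -36.0007 − 62.1050 = -98.1057°.
a = sin²(Δφ/2) + cos φ₁ · cos φ₂ · sin²(Δλ/2) = 0.678486.
c = 2·atan2(√a, √(1−a)) = 1.93582 rad → d = 6371·c ≈ 12333.11 km.

12333 km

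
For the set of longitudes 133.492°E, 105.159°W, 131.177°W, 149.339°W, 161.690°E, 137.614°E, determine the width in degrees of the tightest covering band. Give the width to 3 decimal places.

Sort the longitudes: -149.339°, -131.177°, -105.159°, +133.492°, +137.614°, +161.690°.
Eastward gaps between consecutive values (wrapping around): 18.162°, 26.018°, 238.651°, 4.122°, 24.076°, 48.971°.
Largest gap = 238.651° ⇒ minimal covering band is its complement: 360° − 238.651° = 121.349°.
Band runs from +133.492° eastward to -105.159°, crossing the antimeridian.

121.349°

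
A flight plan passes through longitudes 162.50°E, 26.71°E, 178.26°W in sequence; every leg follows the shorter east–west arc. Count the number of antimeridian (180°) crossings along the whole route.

1

Leg 1: +162.50° → +26.71°, shortest Δλ = -135.79° (west) — does not cross 180°.
Leg 2: +26.71° → -178.26°, shortest Δλ = 155.03° (east) — crosses 180°.
Total crossings: 1.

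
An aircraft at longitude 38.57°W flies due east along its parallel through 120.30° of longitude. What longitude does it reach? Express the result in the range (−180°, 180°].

81.73°E

Start at -38.57°; shift +120.30° → +81.73°.
+81.73° already lies in (−180°, 180°].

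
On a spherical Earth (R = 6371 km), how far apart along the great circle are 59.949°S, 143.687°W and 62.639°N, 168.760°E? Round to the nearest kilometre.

14215 km

Δλ = 168.760 − -143.687 = 312.447°; wrapped into (−180°, 180°]: -47.553°.
Δφ = 62.639 − -59.949 = 122.588°.
a = sin²(Δφ/2) + cos φ₁ · cos φ₂ · sin²(Δλ/2) = 0.806707.
c = 2·atan2(√a, √(1−a)) = 2.23117 rad → d = 6371·c ≈ 14214.81 km.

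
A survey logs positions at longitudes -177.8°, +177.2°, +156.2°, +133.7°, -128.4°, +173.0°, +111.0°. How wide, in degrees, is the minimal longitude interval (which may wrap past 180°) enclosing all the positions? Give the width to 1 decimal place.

Sort the longitudes: -177.8°, -128.4°, +111.0°, +133.7°, +156.2°, +173.0°, +177.2°.
Eastward gaps between consecutive values (wrapping around): 49.4°, 239.4°, 22.7°, 22.5°, 16.8°, 4.2°, 5.0°.
Largest gap = 239.4° ⇒ minimal covering band is its complement: 360° − 239.4° = 120.6°.
Band runs from +111.0° eastward to -128.4°, crossing the antimeridian.

120.6°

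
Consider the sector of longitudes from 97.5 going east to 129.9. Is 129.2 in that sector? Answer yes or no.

Yes

Band width going east from +97.5° to +129.9°: ((129.9 − 97.5) mod 360) = 32.4°.
Offset of +129.2° east of the west edge: ((129.2 − 97.5) mod 360) = 31.7°.
31.7° ≤ 32.4° ⇒ inside.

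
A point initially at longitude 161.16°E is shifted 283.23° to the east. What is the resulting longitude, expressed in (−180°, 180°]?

Start at +161.16°; shift +283.23° → +444.39°.
+444.39° lies outside (−180°, 180°]; subtract 360° → +84.39°.

84.39°E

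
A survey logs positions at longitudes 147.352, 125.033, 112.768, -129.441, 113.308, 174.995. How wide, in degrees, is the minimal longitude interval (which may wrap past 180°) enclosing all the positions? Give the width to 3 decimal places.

117.791°

Sort the longitudes: -129.441°, +112.768°, +113.308°, +125.033°, +147.352°, +174.995°.
Eastward gaps between consecutive values (wrapping around): 242.209°, 0.540°, 11.725°, 22.319°, 27.643°, 55.564°.
Largest gap = 242.209° ⇒ minimal covering band is its complement: 360° − 242.209° = 117.791°.
Band runs from +112.768° eastward to -129.441°, crossing the antimeridian.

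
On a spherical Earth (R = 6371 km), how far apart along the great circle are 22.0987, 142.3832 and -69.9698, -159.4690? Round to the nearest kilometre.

Δλ = -159.4690 − 142.3832 = -301.8522°; wrapped into (−180°, 180°]: 58.1478°.
Δφ = -69.9698 − 22.0987 = -92.0685°.
a = sin²(Δφ/2) + cos φ₁ · cos φ₂ · sin²(Δλ/2) = 0.592985.
c = 2·atan2(√a, √(1−a)) = 1.75786 rad → d = 6371·c ≈ 11199.30 km.

11199 km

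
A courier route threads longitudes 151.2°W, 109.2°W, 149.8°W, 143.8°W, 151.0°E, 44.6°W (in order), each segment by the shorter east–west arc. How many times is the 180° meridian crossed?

Leg 1: -151.2° → -109.2°, shortest Δλ = 42.0° (east) — does not cross 180°.
Leg 2: -109.2° → -149.8°, shortest Δλ = -40.6° (west) — does not cross 180°.
Leg 3: -149.8° → -143.8°, shortest Δλ = 6.0° (east) — does not cross 180°.
Leg 4: -143.8° → +151.0°, shortest Δλ = -65.2° (west) — crosses 180°.
Leg 5: +151.0° → -44.6°, shortest Δλ = 164.4° (east) — crosses 180°.
Total crossings: 2.

2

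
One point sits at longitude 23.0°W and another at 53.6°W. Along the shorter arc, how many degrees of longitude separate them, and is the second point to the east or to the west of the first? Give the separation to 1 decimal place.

Raw difference: -53.6 − -23.0 = -30.6°.
Normalise into (−180°, 180°]: -30.6° stays -30.6°.
Negative ⇒ the second point lies to the west; separation 30.6°.

30.6° west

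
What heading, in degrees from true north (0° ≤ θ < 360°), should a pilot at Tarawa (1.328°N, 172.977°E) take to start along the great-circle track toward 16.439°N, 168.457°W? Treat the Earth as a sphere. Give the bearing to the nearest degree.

49°

Δλ = -168.457 − 172.977 = -341.434°; wrapped into (−180°, 180°]: 18.566°.
θ = atan2( sin Δλ · cos φ₂ , cos φ₁ · sin φ₂ − sin φ₁ · cos φ₂ · cos Δλ )
  = atan2(0.30538, 0.26185) = 49.389° → normalised to [0°, 360°): 49.389°.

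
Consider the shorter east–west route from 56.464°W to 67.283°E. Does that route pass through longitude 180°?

No

Signed shortest Δλ = ((67.283 − -56.464 + 180) mod 360) − 180 = 123.747°.
Going east by 123.747° from -56.464° reaches +67.283° without touching 180°.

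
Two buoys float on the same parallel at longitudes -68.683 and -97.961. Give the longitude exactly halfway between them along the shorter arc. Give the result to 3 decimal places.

Signed shortest Δλ from -68.683° to -97.961° is -29.278°.
Midpoint longitude = -68.683° + (-29.278°)/2 = -68.683° − 14.639° = -83.322°.

-83.322°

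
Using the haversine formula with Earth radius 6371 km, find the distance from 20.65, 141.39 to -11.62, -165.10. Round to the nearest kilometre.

6861 km

Δλ = -165.10 − 141.39 = -306.49°; wrapped into (−180°, 180°]: 53.51°.
Δφ = -11.62 − 20.65 = -32.27°.
a = sin²(Δφ/2) + cos φ₁ · cos φ₂ · sin²(Δλ/2) = 0.262981.
c = 2·atan2(√a, √(1−a)) = 1.07693 rad → d = 6371·c ≈ 6861.09 km.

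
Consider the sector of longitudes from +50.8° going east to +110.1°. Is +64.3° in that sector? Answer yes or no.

Yes

Band width going east from +50.8° to +110.1°: ((110.1 − 50.8) mod 360) = 59.3°.
Offset of +64.3° east of the west edge: ((64.3 − 50.8) mod 360) = 13.5°.
13.5° ≤ 59.3° ⇒ inside.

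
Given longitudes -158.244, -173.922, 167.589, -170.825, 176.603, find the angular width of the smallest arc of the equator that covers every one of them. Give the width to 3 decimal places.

34.167°

Sort the longitudes: -173.922°, -170.825°, -158.244°, +167.589°, +176.603°.
Eastward gaps between consecutive values (wrapping around): 3.097°, 12.581°, 325.833°, 9.014°, 9.475°.
Largest gap = 325.833° ⇒ minimal covering band is its complement: 360° − 325.833° = 34.167°.
Band runs from +167.589° eastward to -158.244°, crossing the antimeridian.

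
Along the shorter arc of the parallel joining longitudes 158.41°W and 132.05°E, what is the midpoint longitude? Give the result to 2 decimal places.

Signed shortest Δλ from -158.41° to +132.05° is -69.54°.
Midpoint longitude = -158.41° + (-69.54°)/2 = -158.41° − 34.77° = -193.18°.
Normalise into (−180°, 180°]: +166.82°.
(The naïve average (-158.41 + +132.05)/2 = -13.18° is on the wrong side of the globe.)

166.82°E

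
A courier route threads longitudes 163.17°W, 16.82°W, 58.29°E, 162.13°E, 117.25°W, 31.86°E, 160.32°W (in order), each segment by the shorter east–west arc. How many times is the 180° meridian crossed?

2

Leg 1: -163.17° → -16.82°, shortest Δλ = 146.35° (east) — does not cross 180°.
Leg 2: -16.82° → +58.29°, shortest Δλ = 75.11° (east) — does not cross 180°.
Leg 3: +58.29° → +162.13°, shortest Δλ = 103.84° (east) — does not cross 180°.
Leg 4: +162.13° → -117.25°, shortest Δλ = 80.62° (east) — crosses 180°.
Leg 5: -117.25° → +31.86°, shortest Δλ = 149.11° (east) — does not cross 180°.
Leg 6: +31.86° → -160.32°, shortest Δλ = 167.82° (east) — crosses 180°.
Total crossings: 2.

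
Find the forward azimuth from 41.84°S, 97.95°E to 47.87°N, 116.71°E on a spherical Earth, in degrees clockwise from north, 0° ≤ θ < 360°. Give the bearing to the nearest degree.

Δλ = 116.71 − 97.95 = 18.76°.
θ = atan2( sin Δλ · cos φ₂ , cos φ₁ · sin φ₂ − sin φ₁ · cos φ₂ · cos Δλ )
  = atan2(0.21574, 0.97621) = 12.462° → normalised to [0°, 360°): 12.462°.

12°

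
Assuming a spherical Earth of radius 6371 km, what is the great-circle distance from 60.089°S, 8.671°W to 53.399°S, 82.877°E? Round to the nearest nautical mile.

2794 nmi

Δλ = 82.877 − -8.671 = 91.548°.
Δφ = -53.399 − -60.089 = 6.690°.
a = sin²(Δφ/2) + cos φ₁ · cos φ₂ · sin²(Δλ/2) = 0.156079.
c = 2·atan2(√a, √(1−a)) = 0.81228 rad → d = 6371·c ≈ 5175.06 km ≈ 2794.31 nmi.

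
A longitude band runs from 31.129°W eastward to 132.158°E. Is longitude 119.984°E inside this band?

Yes

Band width going east from -31.129° to +132.158°: ((132.158 − -31.129) mod 360) = 163.287°.
Offset of +119.984° east of the west edge: ((119.984 − -31.129) mod 360) = 151.113°.
151.113° ≤ 163.287° ⇒ inside.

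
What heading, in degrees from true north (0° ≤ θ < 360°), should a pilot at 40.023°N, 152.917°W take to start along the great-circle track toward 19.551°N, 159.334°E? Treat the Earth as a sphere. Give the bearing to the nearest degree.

Δλ = 159.334 − -152.917 = 312.251°; wrapped into (−180°, 180°]: -47.749°.
θ = atan2( sin Δλ · cos φ₂ , cos φ₁ · sin φ₂ − sin φ₁ · cos φ₂ · cos Δλ )
  = atan2(-0.69753, -0.15121) = -102.231° → normalised to [0°, 360°): 257.769°.

258°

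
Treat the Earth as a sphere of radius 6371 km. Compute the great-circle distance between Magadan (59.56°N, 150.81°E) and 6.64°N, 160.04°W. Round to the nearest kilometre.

7184 km

Δλ = -160.04 − 150.81 = -310.85°; wrapped into (−180°, 180°]: 49.15°.
Δφ = 6.64 − 59.56 = -52.92°.
a = sin²(Δφ/2) + cos φ₁ · cos φ₂ · sin²(Δλ/2) = 0.285575.
c = 2·atan2(√a, √(1−a)) = 1.12758 rad → d = 6371·c ≈ 7183.79 km.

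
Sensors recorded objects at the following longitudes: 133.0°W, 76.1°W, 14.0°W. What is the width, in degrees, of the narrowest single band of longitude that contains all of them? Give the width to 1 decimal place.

Sort the longitudes: -133.0°, -76.1°, -14.0°.
Eastward gaps between consecutive values (wrapping around): 56.9°, 62.1°, 241.0°.
Largest gap = 241.0° ⇒ minimal covering band is its complement: 360° − 241.0° = 119.0°.
Band runs from -133.0° eastward to -14.0°.

119.0°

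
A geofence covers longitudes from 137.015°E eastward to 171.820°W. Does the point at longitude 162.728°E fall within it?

Band width going east from +137.015° to -171.820°: ((-171.820 − 137.015) mod 360) = 51.165°.
Offset of +162.728° east of the west edge: ((162.728 − 137.015) mod 360) = 25.713°.
25.713° ≤ 51.165° ⇒ inside.

Yes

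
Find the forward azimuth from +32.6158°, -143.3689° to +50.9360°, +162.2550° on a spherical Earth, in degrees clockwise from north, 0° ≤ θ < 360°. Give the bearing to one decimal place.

Δλ = 162.2550 − -143.3689 = 305.6239°; wrapped into (−180°, 180°]: -54.3761°.
θ = atan2( sin Δλ · cos φ₂ , cos φ₁ · sin φ₂ − sin φ₁ · cos φ₂ · cos Δλ )
  = atan2(-0.51225, 0.45615) = -48.315° → normalised to [0°, 360°): 311.685°.

311.7°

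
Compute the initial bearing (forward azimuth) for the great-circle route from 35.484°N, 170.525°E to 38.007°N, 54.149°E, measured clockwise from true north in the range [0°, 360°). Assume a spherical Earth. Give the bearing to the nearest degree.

315°

Δλ = 54.149 − 170.525 = -116.376°.
θ = atan2( sin Δλ · cos φ₂ , cos φ₁ · sin φ₂ − sin φ₁ · cos φ₂ · cos Δλ )
  = atan2(-0.70591, 0.70459) = -45.054° → normalised to [0°, 360°): 314.946°.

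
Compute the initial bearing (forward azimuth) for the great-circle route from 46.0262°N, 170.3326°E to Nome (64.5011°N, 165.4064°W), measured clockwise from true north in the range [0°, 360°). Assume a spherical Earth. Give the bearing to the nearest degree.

27°

Δλ = -165.4064 − 170.3326 = -335.7390°; wrapped into (−180°, 180°]: 24.2610°.
θ = atan2( sin Δλ · cos φ₂ , cos φ₁ · sin φ₂ − sin φ₁ · cos φ₂ · cos Δλ )
  = atan2(0.17689, 0.34425) = 27.196° → normalised to [0°, 360°): 27.196°.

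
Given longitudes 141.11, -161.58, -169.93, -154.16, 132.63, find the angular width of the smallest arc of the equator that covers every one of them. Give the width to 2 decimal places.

Sort the longitudes: -169.93°, -161.58°, -154.16°, +132.63°, +141.11°.
Eastward gaps between consecutive values (wrapping around): 8.35°, 7.42°, 286.79°, 8.48°, 48.96°.
Largest gap = 286.79° ⇒ minimal covering band is its complement: 360° − 286.79° = 73.21°.
Band runs from +132.63° eastward to -154.16°, crossing the antimeridian.

73.21°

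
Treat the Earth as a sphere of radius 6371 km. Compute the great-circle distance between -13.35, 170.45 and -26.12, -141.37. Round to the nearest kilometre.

5207 km

Δλ = -141.37 − 170.45 = -311.82°; wrapped into (−180°, 180°]: 48.18°.
Δφ = -26.12 − -13.35 = -12.77°.
a = sin²(Δφ/2) + cos φ₁ · cos φ₂ · sin²(Δλ/2) = 0.157914.
c = 2·atan2(√a, √(1−a)) = 0.81733 rad → d = 6371·c ≈ 5207.20 km.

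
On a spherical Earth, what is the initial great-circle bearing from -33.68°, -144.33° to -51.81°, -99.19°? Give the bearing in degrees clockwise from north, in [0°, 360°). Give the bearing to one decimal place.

Δλ = -99.19 − -144.33 = 45.14°.
θ = atan2( sin Δλ · cos φ₂ , cos φ₁ · sin φ₂ − sin φ₁ · cos φ₂ · cos Δλ )
  = atan2(0.43825, -0.41219) = 133.245° → normalised to [0°, 360°): 133.245°.

133.2°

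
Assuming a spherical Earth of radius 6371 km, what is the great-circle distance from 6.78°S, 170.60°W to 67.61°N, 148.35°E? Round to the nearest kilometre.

Δλ = 148.35 − -170.60 = 318.95°; wrapped into (−180°, 180°]: -41.05°.
Δφ = 67.61 − -6.78 = 74.39°.
a = sin²(Δφ/2) + cos φ₁ · cos φ₂ · sin²(Δλ/2) = 0.411954.
c = 2·atan2(√a, √(1−a)) = 1.39378 rad → d = 6371·c ≈ 8879.79 km.

8880 km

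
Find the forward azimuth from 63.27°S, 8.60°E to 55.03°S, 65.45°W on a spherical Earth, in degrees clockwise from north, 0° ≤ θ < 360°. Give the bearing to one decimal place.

Δλ = -65.45 − 8.60 = -74.05°.
θ = atan2( sin Δλ · cos φ₂ , cos φ₁ · sin φ₂ − sin φ₁ · cos φ₂ · cos Δλ )
  = atan2(-0.55108, -0.22791) = -112.468° → normalised to [0°, 360°): 247.532°.

247.5°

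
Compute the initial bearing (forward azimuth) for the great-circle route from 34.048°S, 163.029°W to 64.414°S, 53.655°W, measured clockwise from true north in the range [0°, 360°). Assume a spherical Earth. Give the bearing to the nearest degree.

154°

Δλ = -53.655 − -163.029 = 109.374°.
θ = atan2( sin Δλ · cos φ₂ , cos φ₁ · sin φ₂ − sin φ₁ · cos φ₂ · cos Δλ )
  = atan2(0.40741, -0.82753) = 153.788° → normalised to [0°, 360°): 153.788°.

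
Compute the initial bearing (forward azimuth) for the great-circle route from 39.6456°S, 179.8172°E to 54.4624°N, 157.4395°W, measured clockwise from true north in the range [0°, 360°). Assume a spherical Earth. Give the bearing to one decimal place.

Δλ = -157.4395 − 179.8172 = -337.2567°; wrapped into (−180°, 180°]: 22.7433°.
θ = atan2( sin Δλ · cos φ₂ , cos φ₁ · sin φ₂ − sin φ₁ · cos φ₂ · cos Δλ )
  = atan2(0.22471, 0.96860) = 13.061° → normalised to [0°, 360°): 13.061°.

13.1°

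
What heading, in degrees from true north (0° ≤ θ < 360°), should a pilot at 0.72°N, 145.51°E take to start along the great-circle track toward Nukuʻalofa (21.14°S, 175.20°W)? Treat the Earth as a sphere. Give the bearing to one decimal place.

122.0°

Δλ = -175.20 − 145.51 = -320.71°; wrapped into (−180°, 180°]: 39.29°.
θ = atan2( sin Δλ · cos φ₂ , cos φ₁ · sin φ₂ − sin φ₁ · cos φ₂ · cos Δλ )
  = atan2(0.59063, -0.36969) = 122.044° → normalised to [0°, 360°): 122.044°.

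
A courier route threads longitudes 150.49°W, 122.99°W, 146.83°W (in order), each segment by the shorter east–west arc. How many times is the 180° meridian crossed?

Leg 1: -150.49° → -122.99°, shortest Δλ = 27.5° (east) — does not cross 180°.
Leg 2: -122.99° → -146.83°, shortest Δλ = -23.84° (west) — does not cross 180°.
Total crossings: 0.

0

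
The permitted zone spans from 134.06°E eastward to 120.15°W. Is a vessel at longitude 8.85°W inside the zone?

Band width going east from +134.06° to -120.15°: ((-120.15 − 134.06) mod 360) = 105.79°.
Offset of -8.85° east of the west edge: ((-8.85 − 134.06) mod 360) = 217.09°.
217.09° > 105.79° ⇒ outside.

No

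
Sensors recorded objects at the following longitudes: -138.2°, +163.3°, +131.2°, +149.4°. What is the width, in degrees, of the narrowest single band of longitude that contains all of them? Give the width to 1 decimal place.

90.6°

Sort the longitudes: -138.2°, +131.2°, +149.4°, +163.3°.
Eastward gaps between consecutive values (wrapping around): 269.4°, 18.2°, 13.9°, 58.5°.
Largest gap = 269.4° ⇒ minimal covering band is its complement: 360° − 269.4° = 90.6°.
Band runs from +131.2° eastward to -138.2°, crossing the antimeridian.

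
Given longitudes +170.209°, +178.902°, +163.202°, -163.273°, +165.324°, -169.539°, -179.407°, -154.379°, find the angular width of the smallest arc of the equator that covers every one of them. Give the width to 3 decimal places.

42.419°

Sort the longitudes: -179.407°, -169.539°, -163.273°, -154.379°, +163.202°, +165.324°, +170.209°, +178.902°.
Eastward gaps between consecutive values (wrapping around): 9.868°, 6.266°, 8.894°, 317.581°, 2.122°, 4.885°, 8.693°, 1.691°.
Largest gap = 317.581° ⇒ minimal covering band is its complement: 360° − 317.581° = 42.419°.
Band runs from +163.202° eastward to -154.379°, crossing the antimeridian.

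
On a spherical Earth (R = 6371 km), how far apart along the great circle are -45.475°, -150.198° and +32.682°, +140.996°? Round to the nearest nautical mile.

5997 nmi

Δλ = 140.996 − -150.198 = 291.194°; wrapped into (−180°, 180°]: -68.806°.
Δφ = 32.682 − -45.475 = 78.157°.
a = sin²(Δφ/2) + cos φ₁ · cos φ₂ · sin²(Δλ/2) = 0.585799.
c = 2·atan2(√a, √(1−a)) = 1.74325 rad → d = 6371·c ≈ 11106.23 km ≈ 5996.89 nmi.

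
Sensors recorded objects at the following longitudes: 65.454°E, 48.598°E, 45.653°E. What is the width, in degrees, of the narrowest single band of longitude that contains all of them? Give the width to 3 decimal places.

19.801°

Sort the longitudes: +45.653°, +48.598°, +65.454°.
Eastward gaps between consecutive values (wrapping around): 2.945°, 16.856°, 340.199°.
Largest gap = 340.199° ⇒ minimal covering band is its complement: 360° − 340.199° = 19.801°.
Band runs from +45.653° eastward to +65.454°.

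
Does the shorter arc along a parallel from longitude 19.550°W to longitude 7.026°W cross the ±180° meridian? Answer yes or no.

No

Signed shortest Δλ = ((-7.026 − -19.550 + 180) mod 360) − 180 = 12.524°.
Going east by 12.524° from -19.550° reaches -7.026° without touching 180°.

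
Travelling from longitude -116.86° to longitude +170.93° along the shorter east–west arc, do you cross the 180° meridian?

Yes

Naïve |170.93 − -116.86| = 287.79° > 180°, so the shorter arc goes the other way round — across 180°.
Signed shortest Δλ = ((170.93 − -116.86 + 180) mod 360) − 180 = -72.21°.
Going west by 72.21° from -116.86° passes through 180° before reaching +170.93°.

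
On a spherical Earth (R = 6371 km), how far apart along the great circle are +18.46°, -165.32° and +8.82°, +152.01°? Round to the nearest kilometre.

4721 km

Δλ = 152.01 − -165.32 = 317.33°; wrapped into (−180°, 180°]: -42.67°.
Δφ = 8.82 − 18.46 = -9.64°.
a = sin²(Δφ/2) + cos φ₁ · cos φ₂ · sin²(Δλ/2) = 0.131130.
c = 2·atan2(√a, √(1−a)) = 0.74108 rad → d = 6371·c ≈ 4721.42 km.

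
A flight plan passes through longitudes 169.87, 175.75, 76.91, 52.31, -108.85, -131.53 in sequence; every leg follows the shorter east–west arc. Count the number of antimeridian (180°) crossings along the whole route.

0

Leg 1: +169.87° → +175.75°, shortest Δλ = 5.88° (east) — does not cross 180°.
Leg 2: +175.75° → +76.91°, shortest Δλ = -98.84° (west) — does not cross 180°.
Leg 3: +76.91° → +52.31°, shortest Δλ = -24.6° (west) — does not cross 180°.
Leg 4: +52.31° → -108.85°, shortest Δλ = -161.16° (west) — does not cross 180°.
Leg 5: -108.85° → -131.53°, shortest Δλ = -22.68° (west) — does not cross 180°.
Total crossings: 0.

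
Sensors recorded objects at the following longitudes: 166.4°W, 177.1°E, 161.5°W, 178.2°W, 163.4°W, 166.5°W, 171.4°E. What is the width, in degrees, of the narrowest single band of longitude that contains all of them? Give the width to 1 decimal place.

27.1°

Sort the longitudes: -178.2°, -166.5°, -166.4°, -163.4°, -161.5°, +171.4°, +177.1°.
Eastward gaps between consecutive values (wrapping around): 11.7°, 0.1°, 3.0°, 1.9°, 332.9°, 5.7°, 4.7°.
Largest gap = 332.9° ⇒ minimal covering band is its complement: 360° − 332.9° = 27.1°.
Band runs from +171.4° eastward to -161.5°, crossing the antimeridian.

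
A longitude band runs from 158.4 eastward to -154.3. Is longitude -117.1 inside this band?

No

Band width going east from +158.4° to -154.3°: ((-154.3 − 158.4) mod 360) = 47.3°.
Offset of -117.1° east of the west edge: ((-117.1 − 158.4) mod 360) = 84.5°.
84.5° > 47.3° ⇒ outside.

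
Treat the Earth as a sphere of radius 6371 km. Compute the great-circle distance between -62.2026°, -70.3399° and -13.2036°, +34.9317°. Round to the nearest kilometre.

9482 km

Δλ = 34.9317 − -70.3399 = 105.2716°.
Δφ = -13.2036 − -62.2026 = 48.9990°.
a = sin²(Δφ/2) + cos φ₁ · cos φ₂ · sin²(Δλ/2) = 0.458766.
c = 2·atan2(√a, √(1−a)) = 1.48823 rad → d = 6371·c ≈ 9481.54 km.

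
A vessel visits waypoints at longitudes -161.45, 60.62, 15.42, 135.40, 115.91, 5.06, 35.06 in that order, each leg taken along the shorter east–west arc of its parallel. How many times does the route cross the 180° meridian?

1

Leg 1: -161.45° → +60.62°, shortest Δλ = -137.93° (west) — crosses 180°.
Leg 2: +60.62° → +15.42°, shortest Δλ = -45.2° (west) — does not cross 180°.
Leg 3: +15.42° → +135.40°, shortest Δλ = 119.98° (east) — does not cross 180°.
Leg 4: +135.40° → +115.91°, shortest Δλ = -19.49° (west) — does not cross 180°.
Leg 5: +115.91° → +5.06°, shortest Δλ = -110.85° (west) — does not cross 180°.
Leg 6: +5.06° → +35.06°, shortest Δλ = 30.0° (east) — does not cross 180°.
Total crossings: 1.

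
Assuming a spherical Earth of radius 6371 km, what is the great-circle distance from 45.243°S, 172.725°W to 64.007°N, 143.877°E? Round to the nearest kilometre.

12727 km

Δλ = 143.877 − -172.725 = 316.602°; wrapped into (−180°, 180°]: -43.398°.
Δφ = 64.007 − -45.243 = 109.250°.
a = sin²(Δφ/2) + cos φ₁ · cos φ₂ · sin²(Δλ/2) = 0.707028.
c = 2·atan2(√a, √(1−a)) = 1.99770 rad → d = 6371·c ≈ 12727.36 km.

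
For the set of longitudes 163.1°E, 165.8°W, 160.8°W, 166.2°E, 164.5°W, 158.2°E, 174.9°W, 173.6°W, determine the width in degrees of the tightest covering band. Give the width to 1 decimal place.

41.0°

Sort the longitudes: -174.9°, -173.6°, -165.8°, -164.5°, -160.8°, +158.2°, +163.1°, +166.2°.
Eastward gaps between consecutive values (wrapping around): 1.3°, 7.8°, 1.3°, 3.7°, 319.0°, 4.9°, 3.1°, 18.9°.
Largest gap = 319.0° ⇒ minimal covering band is its complement: 360° − 319.0° = 41.0°.
Band runs from +158.2° eastward to -160.8°, crossing the antimeridian.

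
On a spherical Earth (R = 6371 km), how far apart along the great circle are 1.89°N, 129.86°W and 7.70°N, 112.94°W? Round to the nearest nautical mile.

1070 nmi

Δλ = -112.94 − -129.86 = 16.92°.
Δφ = 7.70 − 1.89 = 5.81°.
a = sin²(Δφ/2) + cos φ₁ · cos φ₂ · sin²(Δλ/2) = 0.024006.
c = 2·atan2(√a, √(1−a)) = 0.31113 rad → d = 6371·c ≈ 1982.20 km ≈ 1070.30 nmi.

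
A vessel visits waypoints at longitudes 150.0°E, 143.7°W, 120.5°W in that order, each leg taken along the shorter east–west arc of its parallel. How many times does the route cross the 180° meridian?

1

Leg 1: +150.0° → -143.7°, shortest Δλ = 66.3° (east) — crosses 180°.
Leg 2: -143.7° → -120.5°, shortest Δλ = 23.2° (east) — does not cross 180°.
Total crossings: 1.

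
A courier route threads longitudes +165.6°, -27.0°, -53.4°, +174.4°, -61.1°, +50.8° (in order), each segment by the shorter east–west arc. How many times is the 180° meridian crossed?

Leg 1: +165.6° → -27.0°, shortest Δλ = 167.4° (east) — crosses 180°.
Leg 2: -27.0° → -53.4°, shortest Δλ = -26.4° (west) — does not cross 180°.
Leg 3: -53.4° → +174.4°, shortest Δλ = -132.2° (west) — crosses 180°.
Leg 4: +174.4° → -61.1°, shortest Δλ = 124.5° (east) — crosses 180°.
Leg 5: -61.1° → +50.8°, shortest Δλ = 111.9° (east) — does not cross 180°.
Total crossings: 3.

3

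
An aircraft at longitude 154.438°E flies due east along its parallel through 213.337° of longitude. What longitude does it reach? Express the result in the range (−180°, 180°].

7.775°E

Start at +154.438°; shift +213.337° → +367.775°.
+367.775° lies outside (−180°, 180°]; subtract 360° → +7.775°.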